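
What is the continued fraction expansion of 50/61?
[0; 1, 4, 1, 1, 5]

Euclidean algorithm steps:
50 = 0 × 61 + 50
61 = 1 × 50 + 11
50 = 4 × 11 + 6
11 = 1 × 6 + 5
6 = 1 × 5 + 1
5 = 5 × 1 + 0
Continued fraction: [0; 1, 4, 1, 1, 5]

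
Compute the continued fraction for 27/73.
[0; 2, 1, 2, 2, 1, 2]

Euclidean algorithm steps:
27 = 0 × 73 + 27
73 = 2 × 27 + 19
27 = 1 × 19 + 8
19 = 2 × 8 + 3
8 = 2 × 3 + 2
3 = 1 × 2 + 1
2 = 2 × 1 + 0
Continued fraction: [0; 2, 1, 2, 2, 1, 2]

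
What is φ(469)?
396

469 = 7 × 67
φ(n) = n × ∏(1 - 1/p) for each prime p dividing n
φ(469) = 469 × (1 - 1/7) × (1 - 1/67) = 396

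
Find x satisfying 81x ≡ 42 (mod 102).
x ≡ 32 (mod 34)

gcd(81, 102) = 3, which divides 42, so solutions exist.
Divide through by 3: 27x ≡ 14 (mod 34).
Find 27^(-1) mod 34 by the extended Euclidean algorithm:
34 = 1 × 27 + 7  ⟹  7 = (1)·34 + (-1)·27
27 = 3 × 7 + 6  ⟹  6 = (-3)·34 + (4)·27
7 = 1 × 6 + 1  ⟹  1 = (4)·34 + (-5)·27
So (-5)·27 ≡ 1 (mod 34), i.e. 27^(-1) ≡ -5 ≡ 29 (mod 34).
x ≡ 29 × 14 = 406 ≡ 32 (mod 34).
Check: 81 × 32 = 2592 ≡ 42 (mod 102).
x ≡ 32 (mod 34), giving 3 solutions mod 102.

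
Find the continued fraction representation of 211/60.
[3; 1, 1, 14, 2]

Euclidean algorithm steps:
211 = 3 × 60 + 31
60 = 1 × 31 + 29
31 = 1 × 29 + 2
29 = 14 × 2 + 1
2 = 2 × 1 + 0
Continued fraction: [3; 1, 1, 14, 2]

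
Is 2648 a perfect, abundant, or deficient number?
deficient

Proper divisors of 2648: sum = 1 + 2 + 4 + 8 + 331 + 662 + 1324 = 2332
Since 2332 < 2648, 2648 is deficient.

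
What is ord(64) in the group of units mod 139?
23

139 is prime, so ord(64) divides φ(139) = 138.
Divisors of 138: 1, 2, 3, 6, 23, 46, 69, 138.
Repeated squaring: 64^1 ≡ 64, 64^2 ≡ 65, 64^4 ≡ 55, 64^8 ≡ 106, 64^16 ≡ 116, 64^32 ≡ 112, 64^64 ≡ 34, 64^128 ≡ 44 (mod 139).
Test 64^d mod 139 for each divisor d in increasing order:
64^1 ≡ 64
64^2 ≡ 65
64^3 = 64^2·64^1 ≡ 129
64^6 = 64^4·64^2 ≡ 100
64^23 = 64^16·64^4·64^2·64^1 ≡ 1  ← first divisor giving 1
The order is 23.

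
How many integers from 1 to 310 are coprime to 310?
120

310 = 2 × 5 × 31
φ(n) = n × ∏(1 - 1/p) for each prime p dividing n
φ(310) = 310 × (1 - 1/2) × (1 - 1/5) × (1 - 1/31) = 120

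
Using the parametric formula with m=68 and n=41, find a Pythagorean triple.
(2943, 5576, 6305)

Euclid's formula: a = m² - n², b = 2mn, c = m² + n²
m = 68, n = 41
a = 68² - 41² = 4624 - 1681 = 2943
b = 2 × 68 × 41 = 5576
c = 68² + 41² = 4624 + 1681 = 6305
Verification: 2943² + 5576² = 8661249 + 31091776 = 39753025 = 6305² ✓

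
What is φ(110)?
40

110 = 2 × 5 × 11
φ(n) = n × ∏(1 - 1/p) for each prime p dividing n
φ(110) = 110 × (1 - 1/2) × (1 - 1/5) × (1 - 1/11) = 40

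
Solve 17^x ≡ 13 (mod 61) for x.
20

Baby-step giant-step with step n = ⌈√61⌉ = 8.
Baby steps 17^j mod 61 (j:value) for j=0..7: 0:1, 1:17, 2:45, 3:33, 4:12, 5:21, 6:52, 7:30.
Giant-step multiplier: 17^(-8) ≡ 17^(60-8) = 17^52 ≡ 25 (mod 61).
Giant steps γ_i = 13·25^i mod 61: γ_0=13, γ_1=20, γ_2=12 (in table at j=4).
x = i·n + j = 2·8 + 4 = 20.
Check: 17^20 ≡ 13 (mod 61).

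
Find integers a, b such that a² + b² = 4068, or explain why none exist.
42² + 48² (a=42, b=48)

Factorization: 4068 = 2^2 × 3^2 × 113
By Fermat: n is sum of two squares iff every prime p ≡ 3 (mod 4) appears to even power.
All primes ≡ 3 (mod 4) appear to even power.
Search a = 0, 1, 2, … for 4068 - a² a perfect square: first hit at a = 42: 4068 - 1764 = 2304 = 48².
4068 = 42² + 48² = 1764 + 2304 ✓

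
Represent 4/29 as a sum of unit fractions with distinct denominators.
1/8 + 1/78 + 1/9048

Greedy algorithm:
4/29: ceiling(29/4) = 8, use 1/8
3/232: ceiling(232/3) = 78, use 1/78
1/9048: ceiling(9048/1) = 9048, use 1/9048
Result: 4/29 = 1/8 + 1/78 + 1/9048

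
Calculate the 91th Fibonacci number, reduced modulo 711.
707

Matrix identity: Q^n = [[F_(n+1), F_n], [F_n, F_(n-1)]] with Q = [[1,1],[1,0]].
n = 91 = 1011011₂. Square-and-multiply, entries mod 711:
Q^1 = [[1,1],[1,0]]
Q^2 = (Q^1)² = [[2,1],[1,1]]
Q^5 = (Q^2)²·Q = [[8,5],[5,3]]
Q^11 = (Q^5)²·Q = [[144,89],[89,55]]
Q^22 = (Q^11)² = [[217,647],[647,281]]
Q^45 = (Q^22)²·Q = [[116,704],[704,123]]
Q^91 = (Q^45)²·Q = [[456,707],[707,460]]
F_91 mod 711 = Q^91[0][1] = 707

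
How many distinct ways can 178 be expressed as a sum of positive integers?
571701605655

p(n) counts ways to write n as a sum of positive integers (order ignored).
Euler's pentagonal recurrence: p(k) = p(k-1) + p(k-2) - p(k-5) - p(k-7) + p(k-12) + p(k-15) - ... (offsets j(3j∓1)/2, signs ++--, p(0)=1, p(<0)=0).
DP table for k = 0..177: p(0)=1, p(1)=1, p(2)=2, p(3)=3, p(4)=5, p(5)=7, p(6)=11, p(7)=15, p(8)=22, p(9)=30, p(10)=42, p(11)=56, p(12)=77, p(13)=101, p(14)=135, p(15)=176, p(16)=231, p(17)=297, p(18)=385, p(19)=490, p(20)=627, p(21)=792, p(22)=1002, p(23)=1255, p(24)=1575, p(25)=1958, p(26)=2436, p(27)=3010, p(28)=3718, p(29)=4565, p(30)=5604, p(31)=6842, p(32)=8349, p(33)=10143, p(34)=12310, p(35)=14883, p(36)=17977, p(37)=21637, p(38)=26015, p(39)=31185, p(40)=37338, p(41)=44583, p(42)=53174, p(43)=63261, p(44)=75175, p(45)=89134, p(46)=105558, p(47)=124754, p(48)=147273, p(49)=173525, p(50)=204226, p(51)=239943, p(52)=281589, p(53)=329931, p(54)=386155, p(55)=451276, p(56)=526823, p(57)=614154, p(58)=715220, p(59)=831820, p(60)=966467, p(61)=1121505, p(62)=1300156, p(63)=1505499, p(64)=1741630, p(65)=2012558, p(66)=2323520, p(67)=2679689, p(68)=3087735, p(69)=3554345, p(70)=4087968, p(71)=4697205, p(72)=5392783, p(73)=6185689, p(74)=7089500, p(75)=8118264, p(76)=9289091, p(77)=10619863, p(78)=12132164, p(79)=13848650, p(80)=15796476, p(81)=18004327, p(82)=20506255, p(83)=23338469, p(84)=26543660, p(85)=30167357, p(86)=34262962, p(87)=38887673, p(88)=44108109, p(89)=49995925, p(90)=56634173, p(91)=64112359, p(92)=72533807, p(93)=82010177, p(94)=92669720, p(95)=104651419, p(96)=118114304, p(97)=133230930, p(98)=150198136, p(99)=169229875, p(100)=190569292, p(101)=214481126, p(102)=241265379, p(103)=271248950, p(104)=304801365, p(105)=342325709, p(106)=384276336, p(107)=431149389, p(108)=483502844, p(109)=541946240, p(110)=607163746, p(111)=679903203, p(112)=761002156, p(113)=851376628, p(114)=952050665, p(115)=1064144451, p(116)=1188908248, p(117)=1327710076, p(118)=1482074143, p(119)=1653668665, p(120)=1844349560, p(121)=2056148051, p(122)=2291320912, p(123)=2552338241, p(124)=2841940500, p(125)=3163127352, p(126)=3519222692, p(127)=3913864295, p(128)=4351078600, p(129)=4835271870, p(130)=5371315400, p(131)=5964539504, p(132)=6620830889, p(133)=7346629512, p(134)=8149040695, p(135)=9035836076, p(136)=10015581680, p(137)=11097645016, p(138)=12292341831, p(139)=13610949895, p(140)=15065878135, p(141)=16670689208, p(142)=18440293320, p(143)=20390982757, p(144)=22540654445, p(145)=24908858009, p(146)=27517052599, p(147)=30388671978, p(148)=33549419497, p(149)=37027355200, p(150)=40853235313, p(151)=45060624582, p(152)=49686288421, p(153)=54770336324, p(154)=60356673280, p(155)=66493182097, p(156)=73232243759, p(157)=80630964769, p(158)=88751778802, p(159)=97662728555, p(160)=107438159466, p(161)=118159068427, p(162)=129913904637, p(163)=142798995930, p(164)=156919475295, p(165)=172389800255, p(166)=189334822579, p(167)=207890420102, p(168)=228204732751, p(169)=250438925115, p(170)=274768617130, p(171)=301384802048, p(172)=330495499613, p(173)=362326859895, p(174)=397125074750, p(175)=435157697830, p(176)=476715857290, p(177)=522115831195.
Final step: p(178) = p(177) + p(176) - p(173) - p(171) + p(166) + p(163) - p(156) - p(152) + p(143) + p(138) - p(127) - p(121) + p(108) + p(101) - p(86) - p(78) + p(61) + p(52) - p(33) - p(23) + p(2)
= 522115831195 + 476715857290 - 362326859895 - 301384802048 + 189334822579 + 142798995930 - 73232243759 - 49686288421 + 20390982757 + 12292341831 - 3913864295 - 2056148051 + 483502844 + 214481126 - 34262962 - 12132164 + 1121505 + 281589 - 10143 - 1255 + 2
= 571701605655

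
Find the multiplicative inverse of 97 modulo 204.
61

gcd(97, 204) = 1, so the inverse exists.
Extended Euclidean algorithm on (204, 97):
204 = 2 × 97 + 10  ⟹  10 = (1)·204 + (-2)·97
97 = 9 × 10 + 7  ⟹  7 = (-9)·204 + (19)·97
10 = 1 × 7 + 3  ⟹  3 = (10)·204 + (-21)·97
7 = 2 × 3 + 1  ⟹  1 = (-29)·204 + (61)·97
So (61)·97 ≡ 1 (mod 204), i.e. 97^(-1) ≡ 61 (mod 204).
Check: 97 × 61 = 5917 ≡ 1 (mod 204)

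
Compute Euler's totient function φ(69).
44

69 = 3 × 23
φ(n) = n × ∏(1 - 1/p) for each prime p dividing n
φ(69) = 69 × (1 - 1/3) × (1 - 1/23) = 44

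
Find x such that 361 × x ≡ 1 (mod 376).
25

gcd(361, 376) = 1, so the inverse exists.
Extended Euclidean algorithm on (376, 361):
376 = 1 × 361 + 15  ⟹  15 = (1)·376 + (-1)·361
361 = 24 × 15 + 1  ⟹  1 = (-24)·376 + (25)·361
So (25)·361 ≡ 1 (mod 376), i.e. 361^(-1) ≡ 25 (mod 376).
Check: 361 × 25 = 9025 ≡ 1 (mod 376)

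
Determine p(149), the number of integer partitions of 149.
37027355200

p(n) counts ways to write n as a sum of positive integers (order ignored).
Euler's pentagonal recurrence: p(k) = p(k-1) + p(k-2) - p(k-5) - p(k-7) + p(k-12) + p(k-15) - ... (offsets j(3j∓1)/2, signs ++--, p(0)=1, p(<0)=0).
DP table for k = 0..148: p(0)=1, p(1)=1, p(2)=2, p(3)=3, p(4)=5, p(5)=7, p(6)=11, p(7)=15, p(8)=22, p(9)=30, p(10)=42, p(11)=56, p(12)=77, p(13)=101, p(14)=135, p(15)=176, p(16)=231, p(17)=297, p(18)=385, p(19)=490, p(20)=627, p(21)=792, p(22)=1002, p(23)=1255, p(24)=1575, p(25)=1958, p(26)=2436, p(27)=3010, p(28)=3718, p(29)=4565, p(30)=5604, p(31)=6842, p(32)=8349, p(33)=10143, p(34)=12310, p(35)=14883, p(36)=17977, p(37)=21637, p(38)=26015, p(39)=31185, p(40)=37338, p(41)=44583, p(42)=53174, p(43)=63261, p(44)=75175, p(45)=89134, p(46)=105558, p(47)=124754, p(48)=147273, p(49)=173525, p(50)=204226, p(51)=239943, p(52)=281589, p(53)=329931, p(54)=386155, p(55)=451276, p(56)=526823, p(57)=614154, p(58)=715220, p(59)=831820, p(60)=966467, p(61)=1121505, p(62)=1300156, p(63)=1505499, p(64)=1741630, p(65)=2012558, p(66)=2323520, p(67)=2679689, p(68)=3087735, p(69)=3554345, p(70)=4087968, p(71)=4697205, p(72)=5392783, p(73)=6185689, p(74)=7089500, p(75)=8118264, p(76)=9289091, p(77)=10619863, p(78)=12132164, p(79)=13848650, p(80)=15796476, p(81)=18004327, p(82)=20506255, p(83)=23338469, p(84)=26543660, p(85)=30167357, p(86)=34262962, p(87)=38887673, p(88)=44108109, p(89)=49995925, p(90)=56634173, p(91)=64112359, p(92)=72533807, p(93)=82010177, p(94)=92669720, p(95)=104651419, p(96)=118114304, p(97)=133230930, p(98)=150198136, p(99)=169229875, p(100)=190569292, p(101)=214481126, p(102)=241265379, p(103)=271248950, p(104)=304801365, p(105)=342325709, p(106)=384276336, p(107)=431149389, p(108)=483502844, p(109)=541946240, p(110)=607163746, p(111)=679903203, p(112)=761002156, p(113)=851376628, p(114)=952050665, p(115)=1064144451, p(116)=1188908248, p(117)=1327710076, p(118)=1482074143, p(119)=1653668665, p(120)=1844349560, p(121)=2056148051, p(122)=2291320912, p(123)=2552338241, p(124)=2841940500, p(125)=3163127352, p(126)=3519222692, p(127)=3913864295, p(128)=4351078600, p(129)=4835271870, p(130)=5371315400, p(131)=5964539504, p(132)=6620830889, p(133)=7346629512, p(134)=8149040695, p(135)=9035836076, p(136)=10015581680, p(137)=11097645016, p(138)=12292341831, p(139)=13610949895, p(140)=15065878135, p(141)=16670689208, p(142)=18440293320, p(143)=20390982757, p(144)=22540654445, p(145)=24908858009, p(146)=27517052599, p(147)=30388671978, p(148)=33549419497.
Final step: p(149) = p(148) + p(147) - p(144) - p(142) + p(137) + p(134) - p(127) - p(123) + p(114) + p(109) - p(98) - p(92) + p(79) + p(72) - p(57) - p(49) + p(32) + p(23) - p(4)
= 33549419497 + 30388671978 - 22540654445 - 18440293320 + 11097645016 + 8149040695 - 3913864295 - 2552338241 + 952050665 + 541946240 - 150198136 - 72533807 + 13848650 + 5392783 - 614154 - 173525 + 8349 + 1255 - 5
= 37027355200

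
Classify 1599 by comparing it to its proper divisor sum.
deficient

Proper divisors of 1599: sum = 1 + 3 + 13 + 39 + 41 + 123 + 533 = 753
Since 753 < 1599, 1599 is deficient.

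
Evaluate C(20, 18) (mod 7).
1

Using Lucas' theorem:
Write n=20 and k=18 in base 7:
n in base 7: [2, 6]
k in base 7: [2, 4]
C(20,18) mod 7 = ∏ C(n_i, k_i) mod 7
Digit binomials (mod 7): C(2,2) = 1; C(6,4) = 15 ≡ 1
Product: 1 × 1 = 1 ≡ 1 (mod 7)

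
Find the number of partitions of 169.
250438925115

p(n) counts ways to write n as a sum of positive integers (order ignored).
Euler's pentagonal recurrence: p(k) = p(k-1) + p(k-2) - p(k-5) - p(k-7) + p(k-12) + p(k-15) - ... (offsets j(3j∓1)/2, signs ++--, p(0)=1, p(<0)=0).
DP table for k = 0..168: p(0)=1, p(1)=1, p(2)=2, p(3)=3, p(4)=5, p(5)=7, p(6)=11, p(7)=15, p(8)=22, p(9)=30, p(10)=42, p(11)=56, p(12)=77, p(13)=101, p(14)=135, p(15)=176, p(16)=231, p(17)=297, p(18)=385, p(19)=490, p(20)=627, p(21)=792, p(22)=1002, p(23)=1255, p(24)=1575, p(25)=1958, p(26)=2436, p(27)=3010, p(28)=3718, p(29)=4565, p(30)=5604, p(31)=6842, p(32)=8349, p(33)=10143, p(34)=12310, p(35)=14883, p(36)=17977, p(37)=21637, p(38)=26015, p(39)=31185, p(40)=37338, p(41)=44583, p(42)=53174, p(43)=63261, p(44)=75175, p(45)=89134, p(46)=105558, p(47)=124754, p(48)=147273, p(49)=173525, p(50)=204226, p(51)=239943, p(52)=281589, p(53)=329931, p(54)=386155, p(55)=451276, p(56)=526823, p(57)=614154, p(58)=715220, p(59)=831820, p(60)=966467, p(61)=1121505, p(62)=1300156, p(63)=1505499, p(64)=1741630, p(65)=2012558, p(66)=2323520, p(67)=2679689, p(68)=3087735, p(69)=3554345, p(70)=4087968, p(71)=4697205, p(72)=5392783, p(73)=6185689, p(74)=7089500, p(75)=8118264, p(76)=9289091, p(77)=10619863, p(78)=12132164, p(79)=13848650, p(80)=15796476, p(81)=18004327, p(82)=20506255, p(83)=23338469, p(84)=26543660, p(85)=30167357, p(86)=34262962, p(87)=38887673, p(88)=44108109, p(89)=49995925, p(90)=56634173, p(91)=64112359, p(92)=72533807, p(93)=82010177, p(94)=92669720, p(95)=104651419, p(96)=118114304, p(97)=133230930, p(98)=150198136, p(99)=169229875, p(100)=190569292, p(101)=214481126, p(102)=241265379, p(103)=271248950, p(104)=304801365, p(105)=342325709, p(106)=384276336, p(107)=431149389, p(108)=483502844, p(109)=541946240, p(110)=607163746, p(111)=679903203, p(112)=761002156, p(113)=851376628, p(114)=952050665, p(115)=1064144451, p(116)=1188908248, p(117)=1327710076, p(118)=1482074143, p(119)=1653668665, p(120)=1844349560, p(121)=2056148051, p(122)=2291320912, p(123)=2552338241, p(124)=2841940500, p(125)=3163127352, p(126)=3519222692, p(127)=3913864295, p(128)=4351078600, p(129)=4835271870, p(130)=5371315400, p(131)=5964539504, p(132)=6620830889, p(133)=7346629512, p(134)=8149040695, p(135)=9035836076, p(136)=10015581680, p(137)=11097645016, p(138)=12292341831, p(139)=13610949895, p(140)=15065878135, p(141)=16670689208, p(142)=18440293320, p(143)=20390982757, p(144)=22540654445, p(145)=24908858009, p(146)=27517052599, p(147)=30388671978, p(148)=33549419497, p(149)=37027355200, p(150)=40853235313, p(151)=45060624582, p(152)=49686288421, p(153)=54770336324, p(154)=60356673280, p(155)=66493182097, p(156)=73232243759, p(157)=80630964769, p(158)=88751778802, p(159)=97662728555, p(160)=107438159466, p(161)=118159068427, p(162)=129913904637, p(163)=142798995930, p(164)=156919475295, p(165)=172389800255, p(166)=189334822579, p(167)=207890420102, p(168)=228204732751.
Final step: p(169) = p(168) + p(167) - p(164) - p(162) + p(157) + p(154) - p(147) - p(143) + p(134) + p(129) - p(118) - p(112) + p(99) + p(92) - p(77) - p(69) + p(52) + p(43) - p(24) - p(14)
= 228204732751 + 207890420102 - 156919475295 - 129913904637 + 80630964769 + 60356673280 - 30388671978 - 20390982757 + 8149040695 + 4835271870 - 1482074143 - 761002156 + 169229875 + 72533807 - 10619863 - 3554345 + 281589 + 63261 - 1575 - 135
= 250438925115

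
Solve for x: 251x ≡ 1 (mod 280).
251

gcd(251, 280) = 1, so the inverse exists.
Extended Euclidean algorithm on (280, 251):
280 = 1 × 251 + 29  ⟹  29 = (1)·280 + (-1)·251
251 = 8 × 29 + 19  ⟹  19 = (-8)·280 + (9)·251
29 = 1 × 19 + 10  ⟹  10 = (9)·280 + (-10)·251
19 = 1 × 10 + 9  ⟹  9 = (-17)·280 + (19)·251
10 = 1 × 9 + 1  ⟹  1 = (26)·280 + (-29)·251
So (-29)·251 ≡ 1 (mod 280), i.e. 251^(-1) ≡ -29 ≡ 251 (mod 280).
Check: 251 × 251 = 63001 ≡ 1 (mod 280)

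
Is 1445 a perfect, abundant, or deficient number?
deficient

Proper divisors of 1445: sum = 1 + 5 + 17 + 85 + 289 = 397
Since 397 < 1445, 1445 is deficient.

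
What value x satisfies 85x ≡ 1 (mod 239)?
45

gcd(85, 239) = 1, so the inverse exists.
Extended Euclidean algorithm on (239, 85):
239 = 2 × 85 + 69  ⟹  69 = (1)·239 + (-2)·85
85 = 1 × 69 + 16  ⟹  16 = (-1)·239 + (3)·85
69 = 4 × 16 + 5  ⟹  5 = (5)·239 + (-14)·85
16 = 3 × 5 + 1  ⟹  1 = (-16)·239 + (45)·85
So (45)·85 ≡ 1 (mod 239), i.e. 85^(-1) ≡ 45 (mod 239).
Check: 85 × 45 = 3825 ≡ 1 (mod 239)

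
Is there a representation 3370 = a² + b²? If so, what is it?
11² + 57² (a=11, b=57)

Factorization: 3370 = 2 × 5 × 337
By Fermat: n is sum of two squares iff every prime p ≡ 3 (mod 4) appears to even power.
All primes ≡ 3 (mod 4) appear to even power.
Search a = 0, 1, 2, … for 3370 - a² a perfect square: first hit at a = 11: 3370 - 121 = 3249 = 57².
3370 = 11² + 57² = 121 + 3249 ✓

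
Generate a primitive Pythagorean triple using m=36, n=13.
(1127, 936, 1465)

Euclid's formula: a = m² - n², b = 2mn, c = m² + n²
m = 36, n = 13
a = 36² - 13² = 1296 - 169 = 1127
b = 2 × 36 × 13 = 936
c = 36² + 13² = 1296 + 169 = 1465
Verification: 1127² + 936² = 1270129 + 876096 = 2146225 = 1465² ✓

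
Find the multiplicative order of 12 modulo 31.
30

31 is prime, so ord(12) divides φ(31) = 30.
Divisors of 30: 1, 2, 3, 5, 6, 10, 15, 30.
Repeated squaring: 12^1 ≡ 12, 12^2 ≡ 20, 12^4 ≡ 28, 12^8 ≡ 9, 12^16 ≡ 19 (mod 31).
Test 12^d mod 31 for each divisor d in increasing order:
12^1 ≡ 12
12^2 ≡ 20
12^3 = 12^2·12^1 ≡ 23
12^5 = 12^4·12^1 ≡ 26
12^6 = 12^4·12^2 ≡ 2
12^10 = 12^8·12^2 ≡ 25
12^15 = 12^8·12^4·12^2·12^1 ≡ 30
12^30 = 12^16·12^8·12^4·12^2 ≡ 1  ← first divisor giving 1
The order is 30.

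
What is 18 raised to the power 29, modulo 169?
83

Repeated squaring. Binary of 29 = 11101.
18^1 ≡ 18 (mod 169); 18^2 ≡ 155 (mod 169); 18^4 ≡ 27 (mod 169); 18^8 ≡ 53 (mod 169); 18^16 ≡ 105 (mod 169)
18^29 = 18^1 × 18^4 × 18^8 × 18^16 ≡ 83 (mod 169)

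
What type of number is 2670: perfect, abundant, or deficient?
abundant

Proper divisors of 2670: sum = 1 + 2 + 3 + 5 + 6 + 10 + 15 + 30 + 89 + 178 + 267 + 445 + 534 + 890 + 1335 = 3810
Since 3810 > 2670, 2670 is abundant.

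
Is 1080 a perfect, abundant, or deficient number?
abundant

Proper divisors of 1080: sum = 1 + 2 + 3 + 4 + 5 + 6 + 8 + 9 + ... + 216 + 270 + 360 + 540 (31 divisors) = 2520
Since 2520 > 1080, 1080 is abundant.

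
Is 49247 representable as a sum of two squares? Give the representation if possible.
Not possible

Factorization: 49247 = 11^3 × 37
By Fermat: n is sum of two squares iff every prime p ≡ 3 (mod 4) appears to even power.
Prime(s) ≡ 3 (mod 4) with odd exponent: [(11, 3)]
Therefore 49247 cannot be expressed as a² + b².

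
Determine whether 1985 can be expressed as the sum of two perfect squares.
7² + 44² (a=7, b=44)

Factorization: 1985 = 5 × 397
By Fermat: n is sum of two squares iff every prime p ≡ 3 (mod 4) appears to even power.
All primes ≡ 3 (mod 4) appear to even power.
Search a = 0, 1, 2, … for 1985 - a² a perfect square: first hit at a = 7: 1985 - 49 = 1936 = 44².
1985 = 7² + 44² = 49 + 1936 ✓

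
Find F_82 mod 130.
51

Matrix identity: Q^n = [[F_(n+1), F_n], [F_n, F_(n-1)]] with Q = [[1,1],[1,0]].
n = 82 = 1010010₂. Square-and-multiply, entries mod 130:
Q^1 = [[1,1],[1,0]]
Q^2 = (Q^1)² = [[2,1],[1,1]]
Q^5 = (Q^2)²·Q = [[8,5],[5,3]]
Q^10 = (Q^5)² = [[89,55],[55,34]]
Q^20 = (Q^10)² = [[26,5],[5,21]]
Q^41 = (Q^20)²·Q = [[26,51],[51,105]]
Q^82 = (Q^41)² = [[27,51],[51,106]]
F_82 mod 130 = Q^82[0][1] = 51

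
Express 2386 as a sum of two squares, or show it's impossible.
19² + 45² (a=19, b=45)

Factorization: 2386 = 2 × 1193
By Fermat: n is sum of two squares iff every prime p ≡ 3 (mod 4) appears to even power.
All primes ≡ 3 (mod 4) appear to even power.
Search a = 0, 1, 2, … for 2386 - a² a perfect square: first hit at a = 19: 2386 - 361 = 2025 = 45².
2386 = 19² + 45² = 361 + 2025 ✓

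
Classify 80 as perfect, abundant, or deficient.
abundant

Proper divisors of 80: sum = 1 + 2 + 4 + 5 + 8 + 10 + 16 + 20 + 40 = 106
Since 106 > 80, 80 is abundant.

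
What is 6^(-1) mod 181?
151

gcd(6, 181) = 1, so the inverse exists.
Extended Euclidean algorithm on (181, 6):
181 = 30 × 6 + 1  ⟹  1 = (1)·181 + (-30)·6
So (-30)·6 ≡ 1 (mod 181), i.e. 6^(-1) ≡ -30 ≡ 151 (mod 181).
Check: 6 × 151 = 906 ≡ 1 (mod 181)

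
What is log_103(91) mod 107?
55

Baby-step giant-step with step n = ⌈√107⌉ = 11.
Baby steps 103^j mod 107 (j:value) for j=0..10: 0:1, 1:103, 2:16, 3:43, 4:42, 5:46, 6:30, 7:94, 8:52, 9:6, 10:83.
Giant-step multiplier: 103^(-11) ≡ 103^(106-11) = 103^95 ≡ 68 (mod 107).
Giant steps γ_i = 91·68^i mod 107: γ_0=91, γ_1=89, γ_2=60, γ_3=14, γ_4=96, γ_5=1 (in table at j=0).
x = i·n + j = 5·11 + 0 = 55.
Check: 103^55 ≡ 91 (mod 107).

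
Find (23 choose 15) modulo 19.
0

Using Lucas' theorem:
Write n=23 and k=15 in base 19:
n in base 19: [1, 4]
k in base 19: [0, 15]
C(23,15) mod 19 = ∏ C(n_i, k_i) mod 19
Digit binomials (mod 19): C(1,0) = 1; C(4,15) = 0 (k_i > n_i)
Product: 1 × 0 = 0 ≡ 0 (mod 19)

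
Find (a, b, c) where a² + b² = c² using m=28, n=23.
(255, 1288, 1313)

Euclid's formula: a = m² - n², b = 2mn, c = m² + n²
m = 28, n = 23
a = 28² - 23² = 784 - 529 = 255
b = 2 × 28 × 23 = 1288
c = 28² + 23² = 784 + 529 = 1313
Verification: 255² + 1288² = 65025 + 1658944 = 1723969 = 1313² ✓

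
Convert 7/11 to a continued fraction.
[0; 1, 1, 1, 3]

Euclidean algorithm steps:
7 = 0 × 11 + 7
11 = 1 × 7 + 4
7 = 1 × 4 + 3
4 = 1 × 3 + 1
3 = 3 × 1 + 0
Continued fraction: [0; 1, 1, 1, 3]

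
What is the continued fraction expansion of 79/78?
[1; 78]

Euclidean algorithm steps:
79 = 1 × 78 + 1
78 = 78 × 1 + 0
Continued fraction: [1; 78]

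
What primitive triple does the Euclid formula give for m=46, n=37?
(747, 3404, 3485)

Euclid's formula: a = m² - n², b = 2mn, c = m² + n²
m = 46, n = 37
a = 46² - 37² = 2116 - 1369 = 747
b = 2 × 46 × 37 = 3404
c = 46² + 37² = 2116 + 1369 = 3485
Verification: 747² + 3404² = 558009 + 11587216 = 12145225 = 3485² ✓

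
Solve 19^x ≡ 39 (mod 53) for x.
25

Baby-step giant-step with step n = ⌈√53⌉ = 8.
Baby steps 19^j mod 53 (j:value) for j=0..7: 0:1, 1:19, 2:43, 3:22, 4:47, 5:45, 6:7, 7:27.
Giant-step multiplier: 19^(-8) ≡ 19^(52-8) = 19^44 ≡ 28 (mod 53).
Giant steps γ_i = 39·28^i mod 53: γ_0=39, γ_1=32, γ_2=48, γ_3=19 (in table at j=1).
x = i·n + j = 3·8 + 1 = 25.
Check: 19^25 ≡ 39 (mod 53).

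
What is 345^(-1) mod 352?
201

gcd(345, 352) = 1, so the inverse exists.
Extended Euclidean algorithm on (352, 345):
352 = 1 × 345 + 7  ⟹  7 = (1)·352 + (-1)·345
345 = 49 × 7 + 2  ⟹  2 = (-49)·352 + (50)·345
7 = 3 × 2 + 1  ⟹  1 = (148)·352 + (-151)·345
So (-151)·345 ≡ 1 (mod 352), i.e. 345^(-1) ≡ -151 ≡ 201 (mod 352).
Check: 345 × 201 = 69345 ≡ 1 (mod 352)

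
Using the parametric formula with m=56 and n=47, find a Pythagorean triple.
(927, 5264, 5345)

Euclid's formula: a = m² - n², b = 2mn, c = m² + n²
m = 56, n = 47
a = 56² - 47² = 3136 - 2209 = 927
b = 2 × 56 × 47 = 5264
c = 56² + 47² = 3136 + 2209 = 5345
Verification: 927² + 5264² = 859329 + 27709696 = 28569025 = 5345² ✓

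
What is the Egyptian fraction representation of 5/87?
1/18 + 1/522

Greedy algorithm:
5/87: ceiling(87/5) = 18, use 1/18
1/522: ceiling(522/1) = 522, use 1/522
Result: 5/87 = 1/18 + 1/522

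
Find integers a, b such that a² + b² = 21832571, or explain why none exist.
Not possible

Factorization: 21832571 = 61 × 71^3
By Fermat: n is sum of two squares iff every prime p ≡ 3 (mod 4) appears to even power.
Prime(s) ≡ 3 (mod 4) with odd exponent: [(71, 3)]
Therefore 21832571 cannot be expressed as a² + b².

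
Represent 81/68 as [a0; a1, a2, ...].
[1; 5, 4, 3]

Euclidean algorithm steps:
81 = 1 × 68 + 13
68 = 5 × 13 + 3
13 = 4 × 3 + 1
3 = 3 × 1 + 0
Continued fraction: [1; 5, 4, 3]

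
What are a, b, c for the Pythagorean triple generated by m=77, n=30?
(5029, 4620, 6829)

Euclid's formula: a = m² - n², b = 2mn, c = m² + n²
m = 77, n = 30
a = 77² - 30² = 5929 - 900 = 5029
b = 2 × 77 × 30 = 4620
c = 77² + 30² = 5929 + 900 = 6829
Verification: 5029² + 4620² = 25290841 + 21344400 = 46635241 = 6829² ✓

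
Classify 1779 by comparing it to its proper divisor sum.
deficient

Proper divisors of 1779: sum = 1 + 3 + 593 = 597
Since 597 < 1779, 1779 is deficient.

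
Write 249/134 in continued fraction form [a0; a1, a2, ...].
[1; 1, 6, 19]

Euclidean algorithm steps:
249 = 1 × 134 + 115
134 = 1 × 115 + 19
115 = 6 × 19 + 1
19 = 19 × 1 + 0
Continued fraction: [1; 1, 6, 19]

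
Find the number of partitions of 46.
105558

p(n) counts ways to write n as a sum of positive integers (order ignored).
Euler's pentagonal recurrence: p(k) = p(k-1) + p(k-2) - p(k-5) - p(k-7) + p(k-12) + p(k-15) - ... (offsets j(3j∓1)/2, signs ++--, p(0)=1, p(<0)=0).
DP table for k = 0..45: p(0)=1, p(1)=1, p(2)=2, p(3)=3, p(4)=5, p(5)=7, p(6)=11, p(7)=15, p(8)=22, p(9)=30, p(10)=42, p(11)=56, p(12)=77, p(13)=101, p(14)=135, p(15)=176, p(16)=231, p(17)=297, p(18)=385, p(19)=490, p(20)=627, p(21)=792, p(22)=1002, p(23)=1255, p(24)=1575, p(25)=1958, p(26)=2436, p(27)=3010, p(28)=3718, p(29)=4565, p(30)=5604, p(31)=6842, p(32)=8349, p(33)=10143, p(34)=12310, p(35)=14883, p(36)=17977, p(37)=21637, p(38)=26015, p(39)=31185, p(40)=37338, p(41)=44583, p(42)=53174, p(43)=63261, p(44)=75175, p(45)=89134.
Final step: p(46) = p(45) + p(44) - p(41) - p(39) + p(34) + p(31) - p(24) - p(20) + p(11) + p(6)
= 89134 + 75175 - 44583 - 31185 + 12310 + 6842 - 1575 - 627 + 56 + 11
= 105558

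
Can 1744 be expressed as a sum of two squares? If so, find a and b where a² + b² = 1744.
12² + 40² (a=12, b=40)

Factorization: 1744 = 2^4 × 109
By Fermat: n is sum of two squares iff every prime p ≡ 3 (mod 4) appears to even power.
All primes ≡ 3 (mod 4) appear to even power.
Search a = 0, 1, 2, … for 1744 - a² a perfect square: first hit at a = 12: 1744 - 144 = 1600 = 40².
1744 = 12² + 40² = 144 + 1600 ✓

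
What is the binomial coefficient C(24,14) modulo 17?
0

Using Lucas' theorem:
Write n=24 and k=14 in base 17:
n in base 17: [1, 7]
k in base 17: [0, 14]
C(24,14) mod 17 = ∏ C(n_i, k_i) mod 17
Digit binomials (mod 17): C(1,0) = 1; C(7,14) = 0 (k_i > n_i)
Product: 1 × 0 = 0 ≡ 0 (mod 17)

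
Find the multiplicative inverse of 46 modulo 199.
13

gcd(46, 199) = 1, so the inverse exists.
Extended Euclidean algorithm on (199, 46):
199 = 4 × 46 + 15  ⟹  15 = (1)·199 + (-4)·46
46 = 3 × 15 + 1  ⟹  1 = (-3)·199 + (13)·46
So (13)·46 ≡ 1 (mod 199), i.e. 46^(-1) ≡ 13 (mod 199).
Check: 46 × 13 = 598 ≡ 1 (mod 199)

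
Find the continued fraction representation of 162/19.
[8; 1, 1, 9]

Euclidean algorithm steps:
162 = 8 × 19 + 10
19 = 1 × 10 + 9
10 = 1 × 9 + 1
9 = 9 × 1 + 0
Continued fraction: [8; 1, 1, 9]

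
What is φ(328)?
160

328 = 2^3 × 41
φ(n) = n × ∏(1 - 1/p) for each prime p dividing n
φ(328) = 328 × (1 - 1/2) × (1 - 1/41) = 160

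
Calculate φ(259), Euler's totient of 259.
216

259 = 7 × 37
φ(n) = n × ∏(1 - 1/p) for each prime p dividing n
φ(259) = 259 × (1 - 1/7) × (1 - 1/37) = 216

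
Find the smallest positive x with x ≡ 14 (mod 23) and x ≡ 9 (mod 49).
842

Using Chinese Remainder Theorem:
M = 23 × 49 = 1127
M1 = 49, M2 = 23
y1 = 49^(-1) mod 23 = 8
y2 = 23^(-1) mod 49 = 32
x = (14×49×8 + 9×23×32) mod 1127 = 842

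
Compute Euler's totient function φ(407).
360

407 = 11 × 37
φ(n) = n × ∏(1 - 1/p) for each prime p dividing n
φ(407) = 407 × (1 - 1/11) × (1 - 1/37) = 360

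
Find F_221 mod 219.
218

Matrix identity: Q^n = [[F_(n+1), F_n], [F_n, F_(n-1)]] with Q = [[1,1],[1,0]].
n = 221 = 11011101₂. Square-and-multiply, entries mod 219:
Q^1 = [[1,1],[1,0]]
Q^3 = (Q^1)²·Q = [[3,2],[2,1]]
Q^6 = (Q^3)² = [[13,8],[8,5]]
Q^13 = (Q^6)²·Q = [[158,14],[14,144]]
Q^27 = (Q^13)²·Q = [[42,194],[194,67]]
Q^55 = (Q^27)²·Q = [[102,199],[199,122]]
Q^110 = (Q^55)² = [[73,119],[119,173]]
Q^221 = (Q^110)²·Q = [[146,218],[218,147]]
F_221 mod 219 = Q^221[0][1] = 218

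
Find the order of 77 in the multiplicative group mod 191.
95

191 is prime, so ord(77) divides φ(191) = 190.
Divisors of 190: 1, 2, 5, 10, 19, 38, 95, 190.
Repeated squaring: 77^1 ≡ 77, 77^2 ≡ 8, 77^4 ≡ 64, 77^8 ≡ 85, 77^16 ≡ 158, 77^32 ≡ 134, 77^64 ≡ 2, 77^128 ≡ 4 (mod 191).
Test 77^d mod 191 for each divisor d in increasing order:
77^1 ≡ 77
77^2 ≡ 8
77^5 = 77^4·77^1 ≡ 153
77^10 = 77^8·77^2 ≡ 107
77^19 = 77^16·77^2·77^1 ≡ 109
77^38 = 77^32·77^4·77^2 ≡ 39
77^95 = 77^64·77^16·77^8·77^4·77^2·77^1 ≡ 1  ← first divisor giving 1
The order is 95.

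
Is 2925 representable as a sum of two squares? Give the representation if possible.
3² + 54² (a=3, b=54)

Factorization: 2925 = 3^2 × 5^2 × 13
By Fermat: n is sum of two squares iff every prime p ≡ 3 (mod 4) appears to even power.
All primes ≡ 3 (mod 4) appear to even power.
Search a = 0, 1, 2, … for 2925 - a² a perfect square: first hit at a = 3: 2925 - 9 = 2916 = 54².
2925 = 3² + 54² = 9 + 2916 ✓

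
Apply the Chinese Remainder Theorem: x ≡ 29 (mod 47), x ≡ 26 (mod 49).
1251

Using Chinese Remainder Theorem:
M = 47 × 49 = 2303
M1 = 49, M2 = 47
y1 = 49^(-1) mod 47 = 24
y2 = 47^(-1) mod 49 = 24
x = (29×49×24 + 26×47×24) mod 2303 = 1251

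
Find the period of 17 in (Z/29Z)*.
4

29 is prime, so ord(17) divides φ(29) = 28.
Divisors of 28: 1, 2, 4, 7, 14, 28.
Repeated squaring: 17^1 ≡ 17, 17^2 ≡ 28, 17^4 ≡ 1, 17^8 ≡ 1, 17^16 ≡ 1 (mod 29).
Test 17^d mod 29 for each divisor d in increasing order:
17^1 ≡ 17
17^2 ≡ 28
17^4 ≡ 1  ← first divisor giving 1
The order is 4.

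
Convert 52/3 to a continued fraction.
[17; 3]

Euclidean algorithm steps:
52 = 17 × 3 + 1
3 = 3 × 1 + 0
Continued fraction: [17; 3]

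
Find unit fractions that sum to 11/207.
1/19 + 1/1967 + 1/7736211

Greedy algorithm:
11/207: ceiling(207/11) = 19, use 1/19
2/3933: ceiling(3933/2) = 1967, use 1/1967
1/7736211: ceiling(7736211/1) = 7736211, use 1/7736211
Result: 11/207 = 1/19 + 1/1967 + 1/7736211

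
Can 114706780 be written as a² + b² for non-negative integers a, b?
Not possible

Factorization: 114706780 = 2^2 × 5 × 179^3
By Fermat: n is sum of two squares iff every prime p ≡ 3 (mod 4) appears to even power.
Prime(s) ≡ 3 (mod 4) with odd exponent: [(179, 3)]
Therefore 114706780 cannot be expressed as a² + b².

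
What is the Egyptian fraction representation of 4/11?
1/3 + 1/33

Greedy algorithm:
4/11: ceiling(11/4) = 3, use 1/3
1/33: ceiling(33/1) = 33, use 1/33
Result: 4/11 = 1/3 + 1/33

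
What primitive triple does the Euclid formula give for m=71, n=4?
(5025, 568, 5057)

Euclid's formula: a = m² - n², b = 2mn, c = m² + n²
m = 71, n = 4
a = 71² - 4² = 5041 - 16 = 5025
b = 2 × 71 × 4 = 568
c = 71² + 4² = 5041 + 16 = 5057
Verification: 5025² + 568² = 25250625 + 322624 = 25573249 = 5057² ✓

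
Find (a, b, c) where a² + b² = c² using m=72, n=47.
(2975, 6768, 7393)

Euclid's formula: a = m² - n², b = 2mn, c = m² + n²
m = 72, n = 47
a = 72² - 47² = 5184 - 2209 = 2975
b = 2 × 72 × 47 = 6768
c = 72² + 47² = 5184 + 2209 = 7393
Verification: 2975² + 6768² = 8850625 + 45805824 = 54656449 = 7393² ✓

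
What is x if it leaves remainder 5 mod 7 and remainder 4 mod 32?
68

Using Chinese Remainder Theorem:
M = 7 × 32 = 224
M1 = 32, M2 = 7
y1 = 32^(-1) mod 7 = 2
y2 = 7^(-1) mod 32 = 23
x = (5×32×2 + 4×7×23) mod 224 = 68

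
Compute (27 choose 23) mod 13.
0

Using Lucas' theorem:
Write n=27 and k=23 in base 13:
n in base 13: [2, 1]
k in base 13: [1, 10]
C(27,23) mod 13 = ∏ C(n_i, k_i) mod 13
Digit binomials (mod 13): C(2,1) = 2; C(1,10) = 0 (k_i > n_i)
Product: 2 × 0 = 0 ≡ 0 (mod 13)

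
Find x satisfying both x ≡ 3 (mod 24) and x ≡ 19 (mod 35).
579

Using Chinese Remainder Theorem:
M = 24 × 35 = 840
M1 = 35, M2 = 24
y1 = 35^(-1) mod 24 = 11
y2 = 24^(-1) mod 35 = 19
x = (3×35×11 + 19×24×19) mod 840 = 579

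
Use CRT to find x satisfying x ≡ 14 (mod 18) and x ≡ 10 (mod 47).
104

Using Chinese Remainder Theorem:
M = 18 × 47 = 846
M1 = 47, M2 = 18
y1 = 47^(-1) mod 18 = 5
y2 = 18^(-1) mod 47 = 34
x = (14×47×5 + 10×18×34) mod 846 = 104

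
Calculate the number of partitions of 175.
435157697830

p(n) counts ways to write n as a sum of positive integers (order ignored).
Euler's pentagonal recurrence: p(k) = p(k-1) + p(k-2) - p(k-5) - p(k-7) + p(k-12) + p(k-15) - ... (offsets j(3j∓1)/2, signs ++--, p(0)=1, p(<0)=0).
DP table for k = 0..174: p(0)=1, p(1)=1, p(2)=2, p(3)=3, p(4)=5, p(5)=7, p(6)=11, p(7)=15, p(8)=22, p(9)=30, p(10)=42, p(11)=56, p(12)=77, p(13)=101, p(14)=135, p(15)=176, p(16)=231, p(17)=297, p(18)=385, p(19)=490, p(20)=627, p(21)=792, p(22)=1002, p(23)=1255, p(24)=1575, p(25)=1958, p(26)=2436, p(27)=3010, p(28)=3718, p(29)=4565, p(30)=5604, p(31)=6842, p(32)=8349, p(33)=10143, p(34)=12310, p(35)=14883, p(36)=17977, p(37)=21637, p(38)=26015, p(39)=31185, p(40)=37338, p(41)=44583, p(42)=53174, p(43)=63261, p(44)=75175, p(45)=89134, p(46)=105558, p(47)=124754, p(48)=147273, p(49)=173525, p(50)=204226, p(51)=239943, p(52)=281589, p(53)=329931, p(54)=386155, p(55)=451276, p(56)=526823, p(57)=614154, p(58)=715220, p(59)=831820, p(60)=966467, p(61)=1121505, p(62)=1300156, p(63)=1505499, p(64)=1741630, p(65)=2012558, p(66)=2323520, p(67)=2679689, p(68)=3087735, p(69)=3554345, p(70)=4087968, p(71)=4697205, p(72)=5392783, p(73)=6185689, p(74)=7089500, p(75)=8118264, p(76)=9289091, p(77)=10619863, p(78)=12132164, p(79)=13848650, p(80)=15796476, p(81)=18004327, p(82)=20506255, p(83)=23338469, p(84)=26543660, p(85)=30167357, p(86)=34262962, p(87)=38887673, p(88)=44108109, p(89)=49995925, p(90)=56634173, p(91)=64112359, p(92)=72533807, p(93)=82010177, p(94)=92669720, p(95)=104651419, p(96)=118114304, p(97)=133230930, p(98)=150198136, p(99)=169229875, p(100)=190569292, p(101)=214481126, p(102)=241265379, p(103)=271248950, p(104)=304801365, p(105)=342325709, p(106)=384276336, p(107)=431149389, p(108)=483502844, p(109)=541946240, p(110)=607163746, p(111)=679903203, p(112)=761002156, p(113)=851376628, p(114)=952050665, p(115)=1064144451, p(116)=1188908248, p(117)=1327710076, p(118)=1482074143, p(119)=1653668665, p(120)=1844349560, p(121)=2056148051, p(122)=2291320912, p(123)=2552338241, p(124)=2841940500, p(125)=3163127352, p(126)=3519222692, p(127)=3913864295, p(128)=4351078600, p(129)=4835271870, p(130)=5371315400, p(131)=5964539504, p(132)=6620830889, p(133)=7346629512, p(134)=8149040695, p(135)=9035836076, p(136)=10015581680, p(137)=11097645016, p(138)=12292341831, p(139)=13610949895, p(140)=15065878135, p(141)=16670689208, p(142)=18440293320, p(143)=20390982757, p(144)=22540654445, p(145)=24908858009, p(146)=27517052599, p(147)=30388671978, p(148)=33549419497, p(149)=37027355200, p(150)=40853235313, p(151)=45060624582, p(152)=49686288421, p(153)=54770336324, p(154)=60356673280, p(155)=66493182097, p(156)=73232243759, p(157)=80630964769, p(158)=88751778802, p(159)=97662728555, p(160)=107438159466, p(161)=118159068427, p(162)=129913904637, p(163)=142798995930, p(164)=156919475295, p(165)=172389800255, p(166)=189334822579, p(167)=207890420102, p(168)=228204732751, p(169)=250438925115, p(170)=274768617130, p(171)=301384802048, p(172)=330495499613, p(173)=362326859895, p(174)=397125074750.
Final step: p(175) = p(174) + p(173) - p(170) - p(168) + p(163) + p(160) - p(153) - p(149) + p(140) + p(135) - p(124) - p(118) + p(105) + p(98) - p(83) - p(75) + p(58) + p(49) - p(30) - p(20)
= 397125074750 + 362326859895 - 274768617130 - 228204732751 + 142798995930 + 107438159466 - 54770336324 - 37027355200 + 15065878135 + 9035836076 - 2841940500 - 1482074143 + 342325709 + 150198136 - 23338469 - 8118264 + 715220 + 173525 - 5604 - 627
= 435157697830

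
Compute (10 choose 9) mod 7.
3

Using Lucas' theorem:
Write n=10 and k=9 in base 7:
n in base 7: [1, 3]
k in base 7: [1, 2]
C(10,9) mod 7 = ∏ C(n_i, k_i) mod 7
Digit binomials (mod 7): C(1,1) = 1; C(3,2) = 3
Product: 1 × 3 = 3 ≡ 3 (mod 7)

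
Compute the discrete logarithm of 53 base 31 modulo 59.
4

Baby-step giant-step with step n = ⌈√59⌉ = 8.
Baby steps 31^j mod 59 (j:value) for j=0..7: 0:1, 1:31, 2:17, 3:55, 4:53, 5:50, 6:16, 7:24.
h = 53 is already in the table at j=4, so x = 4.
Check: 31^4 ≡ 53 (mod 59).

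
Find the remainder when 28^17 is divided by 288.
64

Repeated squaring. Binary of 17 = 10001.
28^1 ≡ 28 (mod 288); 28^2 ≡ 208 (mod 288); 28^4 ≡ 64 (mod 288); 28^8 ≡ 64 (mod 288); 28^16 ≡ 64 (mod 288)
28^17 = 28^1 × 28^16 ≡ 64 (mod 288)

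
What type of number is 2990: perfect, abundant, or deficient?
abundant

Proper divisors of 2990: sum = 1 + 2 + 5 + 10 + 13 + 23 + 26 + 46 + 65 + 115 + 130 + 230 + 299 + 598 + 1495 = 3058
Since 3058 > 2990, 2990 is abundant.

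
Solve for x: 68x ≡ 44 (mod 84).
x ≡ 13 (mod 21)

gcd(68, 84) = 4, which divides 44, so solutions exist.
Divide through by 4: 17x ≡ 11 (mod 21).
Find 17^(-1) mod 21 by the extended Euclidean algorithm:
21 = 1 × 17 + 4  ⟹  4 = (1)·21 + (-1)·17
17 = 4 × 4 + 1  ⟹  1 = (-4)·21 + (5)·17
So (5)·17 ≡ 1 (mod 21), i.e. 17^(-1) ≡ 5 (mod 21).
x ≡ 5 × 11 = 55 ≡ 13 (mod 21).
Check: 68 × 13 = 884 ≡ 44 (mod 84).
x ≡ 13 (mod 21), giving 4 solutions mod 84.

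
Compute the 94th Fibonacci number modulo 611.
328

Matrix identity: Q^n = [[F_(n+1), F_n], [F_n, F_(n-1)]] with Q = [[1,1],[1,0]].
n = 94 = 1011110₂. Square-and-multiply, entries mod 611:
Q^1 = [[1,1],[1,0]]
Q^2 = (Q^1)² = [[2,1],[1,1]]
Q^5 = (Q^2)²·Q = [[8,5],[5,3]]
Q^11 = (Q^5)²·Q = [[144,89],[89,55]]
Q^23 = (Q^11)²·Q = [[543,551],[551,603]]
Q^47 = (Q^23)²·Q = [[564,281],[281,283]]
Q^94 = (Q^47)² = [[518,328],[328,190]]
F_94 mod 611 = Q^94[0][1] = 328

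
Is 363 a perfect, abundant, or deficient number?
deficient

Proper divisors of 363: sum = 1 + 3 + 11 + 33 + 121 = 169
Since 169 < 363, 363 is deficient.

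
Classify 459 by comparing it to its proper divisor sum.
deficient

Proper divisors of 459: sum = 1 + 3 + 9 + 17 + 27 + 51 + 153 = 261
Since 261 < 459, 459 is deficient.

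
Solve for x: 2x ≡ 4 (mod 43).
x ≡ 2 (mod 43)

gcd(2, 43) = 1, which divides 4, so solutions exist.
Find 2^(-1) mod 43 by the extended Euclidean algorithm:
43 = 21 × 2 + 1  ⟹  1 = (1)·43 + (-21)·2
So (-21)·2 ≡ 1 (mod 43), i.e. 2^(-1) ≡ -21 ≡ 22 (mod 43).
x ≡ 22 × 4 = 88 ≡ 2 (mod 43).
Check: 2 × 2 = 4 ≡ 4 (mod 43).
Unique solution: x ≡ 2 (mod 43)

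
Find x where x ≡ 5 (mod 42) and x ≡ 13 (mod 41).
341

Using Chinese Remainder Theorem:
M = 42 × 41 = 1722
M1 = 41, M2 = 42
y1 = 41^(-1) mod 42 = 41
y2 = 42^(-1) mod 41 = 1
x = (5×41×41 + 13×42×1) mod 1722 = 341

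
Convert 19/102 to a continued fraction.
[0; 5, 2, 1, 2, 2]

Euclidean algorithm steps:
19 = 0 × 102 + 19
102 = 5 × 19 + 7
19 = 2 × 7 + 5
7 = 1 × 5 + 2
5 = 2 × 2 + 1
2 = 2 × 1 + 0
Continued fraction: [0; 5, 2, 1, 2, 2]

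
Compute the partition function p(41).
44583

p(n) counts ways to write n as a sum of positive integers (order ignored).
Euler's pentagonal recurrence: p(k) = p(k-1) + p(k-2) - p(k-5) - p(k-7) + p(k-12) + p(k-15) - ... (offsets j(3j∓1)/2, signs ++--, p(0)=1, p(<0)=0).
DP table for k = 0..40: p(0)=1, p(1)=1, p(2)=2, p(3)=3, p(4)=5, p(5)=7, p(6)=11, p(7)=15, p(8)=22, p(9)=30, p(10)=42, p(11)=56, p(12)=77, p(13)=101, p(14)=135, p(15)=176, p(16)=231, p(17)=297, p(18)=385, p(19)=490, p(20)=627, p(21)=792, p(22)=1002, p(23)=1255, p(24)=1575, p(25)=1958, p(26)=2436, p(27)=3010, p(28)=3718, p(29)=4565, p(30)=5604, p(31)=6842, p(32)=8349, p(33)=10143, p(34)=12310, p(35)=14883, p(36)=17977, p(37)=21637, p(38)=26015, p(39)=31185, p(40)=37338.
Final step: p(41) = p(40) + p(39) - p(36) - p(34) + p(29) + p(26) - p(19) - p(15) + p(6) + p(1)
= 37338 + 31185 - 17977 - 12310 + 4565 + 2436 - 490 - 176 + 11 + 1
= 44583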